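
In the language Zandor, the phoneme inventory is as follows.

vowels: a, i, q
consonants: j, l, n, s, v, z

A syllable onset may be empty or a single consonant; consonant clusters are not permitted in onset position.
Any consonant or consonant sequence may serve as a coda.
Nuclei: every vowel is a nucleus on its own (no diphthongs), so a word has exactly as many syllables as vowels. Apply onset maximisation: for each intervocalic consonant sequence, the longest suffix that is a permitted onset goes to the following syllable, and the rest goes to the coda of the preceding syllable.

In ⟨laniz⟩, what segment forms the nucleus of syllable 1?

a

Vowels present: a, i; each is a nucleus, giving 2 syllables.
The first nucleus (vowel 1 from the left) is /a/.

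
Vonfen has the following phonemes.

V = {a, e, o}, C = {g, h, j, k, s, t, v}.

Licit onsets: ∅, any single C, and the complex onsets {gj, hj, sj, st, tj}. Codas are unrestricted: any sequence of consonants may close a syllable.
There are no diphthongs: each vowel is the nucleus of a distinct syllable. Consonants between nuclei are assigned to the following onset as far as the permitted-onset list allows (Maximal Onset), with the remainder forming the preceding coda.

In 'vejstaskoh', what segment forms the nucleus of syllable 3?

o

Vowels present: e, a, o; each is a nucleus, giving 3 syllables.
The third nucleus (vowel 3 from the left) is /o/.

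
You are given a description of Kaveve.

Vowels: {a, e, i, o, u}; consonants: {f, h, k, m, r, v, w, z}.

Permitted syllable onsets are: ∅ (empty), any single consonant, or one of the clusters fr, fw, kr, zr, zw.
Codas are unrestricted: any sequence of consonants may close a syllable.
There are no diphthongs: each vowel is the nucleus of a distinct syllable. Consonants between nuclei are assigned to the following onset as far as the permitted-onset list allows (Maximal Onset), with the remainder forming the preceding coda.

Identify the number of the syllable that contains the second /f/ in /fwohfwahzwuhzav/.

2

The vowels are o, a, u, a — 4 nuclei, so 4 syllables.
/o…a/ gap (V1→V2): /hfw/ — longest licit onset from the right is /fw/, leaving /h/ as coda.
/a…u/ gap (V2→V3): /hzw/; trying suffixes from longest down, /zw/ is the first permitted one, so coda /h/ | onset /zw/.
/u…a/ gap (V3→V4): cluster /hz/ — the longest permitted-onset suffix is /z/; onset = /z/, preceding coda = /h/.
Result: fwoh.fwah.zwuh.zav.
The second /f/ is in the onset of syllable 2 (/fwah/).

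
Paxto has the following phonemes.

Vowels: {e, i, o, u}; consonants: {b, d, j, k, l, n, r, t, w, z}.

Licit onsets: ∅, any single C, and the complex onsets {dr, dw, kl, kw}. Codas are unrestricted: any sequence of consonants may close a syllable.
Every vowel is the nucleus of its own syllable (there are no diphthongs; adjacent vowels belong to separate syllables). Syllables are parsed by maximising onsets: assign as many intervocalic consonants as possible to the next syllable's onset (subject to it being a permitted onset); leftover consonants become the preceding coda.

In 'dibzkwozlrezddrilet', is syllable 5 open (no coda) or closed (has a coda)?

closed

The vowels are i, o, e, i, e — 5 nuclei, so 5 syllables.
σ1/σ2 boundary: /bzkw/; trying suffixes from longest down, /kw/ is the first permitted one, so coda /bz/ | onset /kw/.
σ2/σ3 boundary: cluster /zlr/ — the longest permitted-onset suffix is /r/; onset = /r/, preceding coda = /zl/.
σ3/σ4 boundary: /zddr/; trying suffixes from longest down, /dr/ is the first permitted one, so coda /zd/ | onset /dr/.
σ4/σ5 boundary: /l/ is a single consonant, so it becomes the next onset.
So the parse is dibz.kwozl.rezd.dri.let.
Syllable 5 is /let/ with coda /t/, so it is closed.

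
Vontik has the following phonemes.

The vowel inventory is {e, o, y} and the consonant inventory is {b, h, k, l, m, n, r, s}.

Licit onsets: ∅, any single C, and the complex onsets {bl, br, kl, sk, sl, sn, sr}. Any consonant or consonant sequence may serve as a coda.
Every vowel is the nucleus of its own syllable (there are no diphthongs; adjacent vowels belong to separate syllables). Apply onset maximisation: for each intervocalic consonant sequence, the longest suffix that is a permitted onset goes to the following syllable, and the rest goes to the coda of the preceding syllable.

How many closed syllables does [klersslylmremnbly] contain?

Nuclei (vowels): e, y, e, y → 4 syllables.
/e…y/ gap (V1→V2): /rssl/; trying suffixes from longest down, /sl/ is the first permitted one, so coda /rs/ | onset /sl/.
/y…e/ gap (V2→V3): /lmr/ — longest licit onset from the right is /r/, leaving /lm/ as coda.
/e…y/ gap (V3→V4): /mnbl/ — longest licit onset from the right is /bl/, leaving /mn/ as coda.
Putting it together: klers.slylm.remn.bly.
Classifying each syllable: /klers/ (closed), /slylm/ (closed), /remn/ (closed), /bly/ (open).
Closed syllables: 3.

3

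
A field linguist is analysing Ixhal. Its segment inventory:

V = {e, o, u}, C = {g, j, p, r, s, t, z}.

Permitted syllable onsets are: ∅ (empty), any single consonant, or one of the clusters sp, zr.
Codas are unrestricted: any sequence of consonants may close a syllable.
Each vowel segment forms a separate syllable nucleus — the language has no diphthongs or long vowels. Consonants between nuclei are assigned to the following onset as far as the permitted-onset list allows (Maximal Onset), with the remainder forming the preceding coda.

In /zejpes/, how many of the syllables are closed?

2

The vowels are e, e — 2 nuclei, so 2 syllables.
σ1/σ2 boundary: /jp/ — longest licit onset from the right is /p/, leaving /j/ as coda.
So the parse is zej.pes.
Classifying each syllable: /zej/ (closed), /pes/ (closed).
Closed syllables: 2.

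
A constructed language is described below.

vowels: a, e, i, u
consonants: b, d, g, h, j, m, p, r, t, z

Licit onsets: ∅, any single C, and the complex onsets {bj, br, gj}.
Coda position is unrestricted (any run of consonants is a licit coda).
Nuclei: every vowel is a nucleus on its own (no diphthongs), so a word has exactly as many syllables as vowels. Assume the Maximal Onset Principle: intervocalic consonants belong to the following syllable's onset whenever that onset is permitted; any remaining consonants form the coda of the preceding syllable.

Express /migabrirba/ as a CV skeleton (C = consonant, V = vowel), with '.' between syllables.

CV.CV.CCVC.CV

Nuclei (vowels): i, a, i, a → 4 syllables.
/i…a/ gap (V1→V2): /g/ is a single consonant, so it becomes the next onset.
/a…i/ gap (V2→V3): /br/ — entire cluster is a permitted onset → onset /br/, coda ∅.
/i…a/ gap (V3→V4): /rb/ splits as /r/ + /b/ (/b/ is the longest suffix that is a licit onset).
Result: mi.ga.brir.ba.
Mapping each syllable to C/V: /mi/ → CV, /ga/ → CV, /brir/ → CCVC, /ba/ → CV.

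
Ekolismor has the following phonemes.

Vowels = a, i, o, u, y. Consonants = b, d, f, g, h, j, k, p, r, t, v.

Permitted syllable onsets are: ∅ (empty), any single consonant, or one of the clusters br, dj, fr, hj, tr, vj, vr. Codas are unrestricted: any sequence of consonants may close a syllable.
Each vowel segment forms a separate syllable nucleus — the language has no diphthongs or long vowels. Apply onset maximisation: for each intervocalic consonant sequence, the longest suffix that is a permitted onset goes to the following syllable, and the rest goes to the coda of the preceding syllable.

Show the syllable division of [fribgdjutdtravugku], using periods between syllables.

fribg.djutd.tra.vug.ku

Nuclei (vowels): i, u, a, u, u → 5 syllables.
σ1/σ2 boundary: /bgdj/; trying suffixes from longest down, /dj/ is the first permitted one, so coda /bg/ | onset /dj/.
σ2/σ3 boundary: /tdtr/ splits as /td/ + /tr/ (/tr/ is the longest suffix that is a licit onset).
σ3/σ4 boundary: /v/ → onset of the next syllable (single consonants are always licit onsets).
σ4/σ5 boundary: cluster /gk/ — the longest permitted-onset suffix is /k/; onset = /k/, preceding coda = /g/.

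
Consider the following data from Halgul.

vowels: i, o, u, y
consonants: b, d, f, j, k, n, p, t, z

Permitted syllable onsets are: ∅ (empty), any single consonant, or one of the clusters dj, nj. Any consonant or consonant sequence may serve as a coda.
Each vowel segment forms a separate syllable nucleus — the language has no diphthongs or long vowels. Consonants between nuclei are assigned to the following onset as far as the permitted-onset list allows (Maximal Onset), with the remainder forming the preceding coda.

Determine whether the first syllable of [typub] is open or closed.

The vowels are y, u — 2 nuclei, so 2 syllables.
/y…u/ gap (V1→V2): /p/ → onset of the next syllable (single consonants are always licit onsets).
Syllabification: ty.pub.
Syllable 1 is /ty/; it ends in its nucleus with no coda, so it is open.

open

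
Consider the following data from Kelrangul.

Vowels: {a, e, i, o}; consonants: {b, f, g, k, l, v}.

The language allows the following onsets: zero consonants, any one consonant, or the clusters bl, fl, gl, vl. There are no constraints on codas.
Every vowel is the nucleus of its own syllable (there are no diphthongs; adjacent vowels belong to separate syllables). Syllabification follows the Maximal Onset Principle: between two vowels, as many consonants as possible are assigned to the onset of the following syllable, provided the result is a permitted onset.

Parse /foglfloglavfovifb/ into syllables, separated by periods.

Nuclei (vowels): o, o, a, o, i → 5 syllables.
σ1/σ2 boundary: /glfl/ splits as /gl/ + /fl/ (/fl/ is the longest suffix that is a licit onset).
σ2/σ3 boundary: /gl/ — entire cluster is a permitted onset → onset /gl/, coda ∅.
σ3/σ4 boundary: /vf/; trying suffixes from longest down, /f/ is the first permitted one, so coda /v/ | onset /f/.
σ4/σ5 boundary: /v/ is a single consonant, so it becomes the next onset.

fogl.flo.glav.fo.vifb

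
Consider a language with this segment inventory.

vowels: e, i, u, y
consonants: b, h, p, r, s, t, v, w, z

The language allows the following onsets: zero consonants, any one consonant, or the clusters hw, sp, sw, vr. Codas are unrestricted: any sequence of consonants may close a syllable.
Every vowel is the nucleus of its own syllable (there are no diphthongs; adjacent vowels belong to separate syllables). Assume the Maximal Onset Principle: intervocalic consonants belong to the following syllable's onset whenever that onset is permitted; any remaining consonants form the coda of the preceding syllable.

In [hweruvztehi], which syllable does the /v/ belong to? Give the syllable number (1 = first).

Nuclei (vowels): e, u, e, i → 4 syllables.
σ1/σ2 boundary: /r/ is a single consonant, so it becomes the next onset.
σ2/σ3 boundary: /vzt/; trying suffixes from longest down, /t/ is the first permitted one, so coda /vz/ | onset /t/.
σ3/σ4 boundary: /h/ is a single consonant, so it becomes the next onset.
Putting it together: hwe.ruvz.te.hi.
The /v/ is in the coda of syllable 2 (/ruvz/).

2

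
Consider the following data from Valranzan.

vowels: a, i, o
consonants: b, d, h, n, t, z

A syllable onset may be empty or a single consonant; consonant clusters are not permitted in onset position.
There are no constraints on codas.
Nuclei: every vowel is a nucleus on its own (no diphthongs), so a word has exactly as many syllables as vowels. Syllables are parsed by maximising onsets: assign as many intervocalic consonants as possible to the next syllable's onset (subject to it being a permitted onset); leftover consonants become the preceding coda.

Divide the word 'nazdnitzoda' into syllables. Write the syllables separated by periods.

nazd.nit.zo.da

The vowels are a, i, o, a — 4 nuclei, so 4 syllables.
V1 /a/ – V2 /i/: /zdn/ splits as /zd/ + /n/ (/n/ is the longest suffix that is a licit onset).
V2 /i/ – V3 /o/: cluster /tz/ — the longest permitted-onset suffix is /z/; onset = /z/, preceding coda = /t/.
V3 /o/ – V4 /a/: /d/ is a single consonant, so it becomes the next onset.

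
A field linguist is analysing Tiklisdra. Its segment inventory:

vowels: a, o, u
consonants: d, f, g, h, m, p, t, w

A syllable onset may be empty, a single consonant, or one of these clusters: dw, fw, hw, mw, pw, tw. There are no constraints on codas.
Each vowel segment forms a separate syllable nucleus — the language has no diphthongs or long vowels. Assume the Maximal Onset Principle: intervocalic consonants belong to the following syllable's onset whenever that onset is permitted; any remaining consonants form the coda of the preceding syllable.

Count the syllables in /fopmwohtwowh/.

3

The vowels are o, o, o — 3 nuclei, so 3 syllables.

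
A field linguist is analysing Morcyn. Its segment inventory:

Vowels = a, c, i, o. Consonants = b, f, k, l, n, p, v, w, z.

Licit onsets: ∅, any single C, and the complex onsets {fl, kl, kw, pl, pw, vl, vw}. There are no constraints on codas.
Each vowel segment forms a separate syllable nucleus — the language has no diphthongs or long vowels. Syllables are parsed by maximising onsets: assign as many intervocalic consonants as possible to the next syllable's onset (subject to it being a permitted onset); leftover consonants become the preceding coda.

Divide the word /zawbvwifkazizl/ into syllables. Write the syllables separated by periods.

Vowels present: a, i, a, i; each is a nucleus, giving 4 syllables.
σ1/σ2 boundary: /wbvw/ — longest licit onset from the right is /vw/, leaving /wb/ as coda.
σ2/σ3 boundary: /fk/; trying suffixes from longest down, /k/ is the first permitted one, so coda /f/ | onset /k/.
σ3/σ4 boundary: /z/ is a single consonant, so it becomes the next onset.

zawb.vwif.ka.zizl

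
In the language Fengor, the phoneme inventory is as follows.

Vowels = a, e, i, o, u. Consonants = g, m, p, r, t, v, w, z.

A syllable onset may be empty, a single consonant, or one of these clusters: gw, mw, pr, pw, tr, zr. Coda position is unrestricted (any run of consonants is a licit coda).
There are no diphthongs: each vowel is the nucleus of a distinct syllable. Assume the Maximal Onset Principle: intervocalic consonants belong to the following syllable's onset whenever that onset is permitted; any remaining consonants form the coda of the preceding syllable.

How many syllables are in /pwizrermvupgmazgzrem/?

5

Nuclei (vowels): i, e, u, a, e → 5 syllables.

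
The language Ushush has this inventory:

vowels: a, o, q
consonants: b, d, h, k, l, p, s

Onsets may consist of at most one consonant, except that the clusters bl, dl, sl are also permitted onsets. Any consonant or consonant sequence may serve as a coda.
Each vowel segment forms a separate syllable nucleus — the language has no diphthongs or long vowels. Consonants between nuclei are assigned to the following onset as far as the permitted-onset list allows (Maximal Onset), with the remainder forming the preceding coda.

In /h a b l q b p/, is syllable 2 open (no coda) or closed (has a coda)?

Nuclei (vowels): a, q → 2 syllables.
V1 /a/ – V2 /q/: cluster /bl/ — /bl/ is itself a permitted onset, so the whole cluster goes right; preceding coda = ∅.
So the parse is ha.blqbp.
Syllable 2 is /blqbp/ with coda /bp/, so it is closed.

closed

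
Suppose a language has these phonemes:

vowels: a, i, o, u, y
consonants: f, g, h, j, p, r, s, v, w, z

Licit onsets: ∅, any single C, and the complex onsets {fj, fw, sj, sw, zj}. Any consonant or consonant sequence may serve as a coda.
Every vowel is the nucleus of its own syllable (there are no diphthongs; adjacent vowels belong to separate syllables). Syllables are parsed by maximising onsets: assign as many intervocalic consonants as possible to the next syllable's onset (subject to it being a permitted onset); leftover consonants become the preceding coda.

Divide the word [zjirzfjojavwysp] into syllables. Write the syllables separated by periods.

The vowels are i, o, a, y — 4 nuclei, so 4 syllables.
Between /i/ (V1) and /o/ (V2): /rzfj/ — longest licit onset from the right is /fj/, leaving /rz/ as coda.
Between /o/ (V2) and /a/ (V3): /j/ is a single consonant, so it becomes the next onset.
Between /a/ (V3) and /y/ (V4): /vw/ splits as /v/ + /w/ (/w/ is the longest suffix that is a licit onset).

zjirz.fjo.jav.wysp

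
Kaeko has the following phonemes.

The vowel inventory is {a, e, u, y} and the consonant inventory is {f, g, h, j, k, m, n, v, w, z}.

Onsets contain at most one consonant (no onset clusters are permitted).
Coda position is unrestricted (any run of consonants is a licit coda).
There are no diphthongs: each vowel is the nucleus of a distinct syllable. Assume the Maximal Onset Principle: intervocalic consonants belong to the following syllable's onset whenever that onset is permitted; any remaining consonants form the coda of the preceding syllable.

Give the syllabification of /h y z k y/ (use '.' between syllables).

Nuclei (vowels): y, y → 2 syllables.
V1 /y/ – V2 /y/: cluster /zk/ — the longest permitted-onset suffix is /k/; onset = /k/, preceding coda = /z/.

hyz.ky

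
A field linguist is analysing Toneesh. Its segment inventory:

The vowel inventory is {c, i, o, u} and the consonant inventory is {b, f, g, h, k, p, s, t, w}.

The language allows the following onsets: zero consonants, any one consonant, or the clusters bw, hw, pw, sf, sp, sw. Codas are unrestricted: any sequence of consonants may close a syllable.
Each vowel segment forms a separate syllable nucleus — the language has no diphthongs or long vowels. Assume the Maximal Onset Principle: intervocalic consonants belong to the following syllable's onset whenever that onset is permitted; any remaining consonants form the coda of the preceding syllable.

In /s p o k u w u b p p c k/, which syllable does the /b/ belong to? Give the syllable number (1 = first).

3

Vowels present: o, u, u, c; each is a nucleus, giving 4 syllables.
/o…u/ gap (V1→V2): /k/ is a single consonant, so it becomes the next onset.
/u…u/ gap (V2→V3): just /w/ — single C goes to the following onset.
/u…c/ gap (V3→V4): cluster /bpp/ — the longest permitted-onset suffix is /p/; onset = /p/, preceding coda = /bp/.
Result: spo.ku.wubp.pck.
The /b/ is in the coda of syllable 3 (/wubp/).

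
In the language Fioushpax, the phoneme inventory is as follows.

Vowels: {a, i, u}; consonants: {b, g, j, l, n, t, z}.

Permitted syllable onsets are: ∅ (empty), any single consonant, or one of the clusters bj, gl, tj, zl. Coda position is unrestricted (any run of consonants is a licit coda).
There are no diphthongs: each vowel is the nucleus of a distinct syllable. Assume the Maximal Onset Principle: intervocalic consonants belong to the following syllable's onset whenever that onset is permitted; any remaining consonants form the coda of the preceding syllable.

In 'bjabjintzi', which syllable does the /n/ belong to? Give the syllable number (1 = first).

2

The vowels are a, i, i — 3 nuclei, so 3 syllables.
/a…i/ gap (V1→V2): /bj/ — entire cluster is a permitted onset → onset /bj/, coda ∅.
/i…i/ gap (V2→V3): cluster /ntz/ — the longest permitted-onset suffix is /z/; onset = /z/, preceding coda = /nt/.
So the parse is bja.bjint.zi.
The /n/ is in the coda of syllable 2 (/bjint/).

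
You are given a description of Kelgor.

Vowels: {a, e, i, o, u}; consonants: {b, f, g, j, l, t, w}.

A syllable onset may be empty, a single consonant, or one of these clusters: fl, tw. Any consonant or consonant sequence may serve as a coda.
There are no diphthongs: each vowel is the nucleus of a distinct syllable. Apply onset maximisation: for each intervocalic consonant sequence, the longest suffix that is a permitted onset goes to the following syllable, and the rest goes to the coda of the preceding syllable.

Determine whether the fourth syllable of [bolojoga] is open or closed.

The vowels are o, o, o, a — 4 nuclei, so 4 syllables.
σ1/σ2 boundary: just /l/ — single C goes to the following onset.
σ2/σ3 boundary: /j/ → onset of the next syllable (single consonants are always licit onsets).
σ3/σ4 boundary: /g/ is a single consonant, so it becomes the next onset.
Putting it together: bo.lo.jo.ga.
Syllable 4 is /ga/; it ends in its nucleus with no coda, so it is open.

open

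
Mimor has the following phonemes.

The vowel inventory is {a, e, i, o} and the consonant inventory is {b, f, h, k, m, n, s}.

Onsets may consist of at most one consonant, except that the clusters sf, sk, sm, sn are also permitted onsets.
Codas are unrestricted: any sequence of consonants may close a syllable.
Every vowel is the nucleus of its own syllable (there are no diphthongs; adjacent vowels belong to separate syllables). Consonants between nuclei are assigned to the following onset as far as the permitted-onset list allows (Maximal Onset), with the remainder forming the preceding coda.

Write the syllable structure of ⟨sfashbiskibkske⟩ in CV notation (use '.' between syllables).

The vowels are a, i, i, e — 4 nuclei, so 4 syllables.
/a…i/ gap (V1→V2): cluster /shb/ — the longest permitted-onset suffix is /b/; onset = /b/, preceding coda = /sh/.
/i…i/ gap (V2→V3): /sk/ — entire cluster is a permitted onset → onset /sk/, coda ∅.
/i…e/ gap (V3→V4): /bksk/; trying suffixes from longest down, /sk/ is the first permitted one, so coda /bk/ | onset /sk/.
Putting it together: sfash.bi.skibk.ske.
Mapping each syllable to C/V: /sfash/ → CCVCC, /bi/ → CV, /skibk/ → CCVCC, /ske/ → CCV.

CCVCC.CV.CCVCC.CCV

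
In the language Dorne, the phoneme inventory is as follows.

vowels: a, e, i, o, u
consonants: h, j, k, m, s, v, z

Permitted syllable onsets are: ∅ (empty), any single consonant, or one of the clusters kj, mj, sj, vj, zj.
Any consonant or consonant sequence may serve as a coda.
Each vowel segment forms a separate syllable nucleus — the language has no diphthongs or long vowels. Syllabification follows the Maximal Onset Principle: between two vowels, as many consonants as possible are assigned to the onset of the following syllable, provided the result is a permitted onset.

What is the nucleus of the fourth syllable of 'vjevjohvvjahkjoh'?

o

Nuclei (vowels): e, o, a, o → 4 syllables.
The fourth nucleus (vowel 4 from the left) is /o/.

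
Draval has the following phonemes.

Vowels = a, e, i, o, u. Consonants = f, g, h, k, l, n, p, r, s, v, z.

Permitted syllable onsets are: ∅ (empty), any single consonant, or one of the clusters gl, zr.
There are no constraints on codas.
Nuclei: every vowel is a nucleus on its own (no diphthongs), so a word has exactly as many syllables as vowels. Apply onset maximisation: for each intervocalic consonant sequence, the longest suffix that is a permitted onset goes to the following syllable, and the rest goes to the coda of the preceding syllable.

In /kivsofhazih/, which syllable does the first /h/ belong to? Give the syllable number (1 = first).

Vowels present: i, o, a, i; each is a nucleus, giving 4 syllables.
σ1/σ2 boundary: /vs/ — longest licit onset from the right is /s/, leaving /v/ as coda.
σ2/σ3 boundary: /fh/ — longest licit onset from the right is /h/, leaving /f/ as coda.
σ3/σ4 boundary: /z/ → onset of the next syllable (single consonants are always licit onsets).
So the parse is kiv.sof.ha.zih.
The first /h/ is in the onset of syllable 3 (/ha/).

3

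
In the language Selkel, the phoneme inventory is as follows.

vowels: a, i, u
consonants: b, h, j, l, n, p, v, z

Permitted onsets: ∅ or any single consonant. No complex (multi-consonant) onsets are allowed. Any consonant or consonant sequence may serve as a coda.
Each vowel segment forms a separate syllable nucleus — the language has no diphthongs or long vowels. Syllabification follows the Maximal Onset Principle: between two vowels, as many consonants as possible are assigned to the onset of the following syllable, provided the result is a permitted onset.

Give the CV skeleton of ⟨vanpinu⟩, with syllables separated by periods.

The vowels are a, i, u — 3 nuclei, so 3 syllables.
V1 /a/ – V2 /i/: /np/; trying suffixes from longest down, /p/ is the first permitted one, so coda /n/ | onset /p/.
V2 /i/ – V3 /u/: /n/ → onset of the next syllable (single consonants are always licit onsets).
So the parse is van.pi.nu.
Mapping each syllable to C/V: /van/ → CVC, /pi/ → CV, /nu/ → CV.

CVC.CV.CV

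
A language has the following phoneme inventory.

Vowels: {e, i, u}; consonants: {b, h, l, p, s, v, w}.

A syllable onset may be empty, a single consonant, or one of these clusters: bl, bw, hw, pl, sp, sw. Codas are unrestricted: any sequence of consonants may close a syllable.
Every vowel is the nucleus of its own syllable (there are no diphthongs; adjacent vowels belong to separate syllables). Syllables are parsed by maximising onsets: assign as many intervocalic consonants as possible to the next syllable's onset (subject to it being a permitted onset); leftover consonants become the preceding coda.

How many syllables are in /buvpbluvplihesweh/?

5

Vowels present: u, u, i, e, e; each is a nucleus, giving 5 syllables.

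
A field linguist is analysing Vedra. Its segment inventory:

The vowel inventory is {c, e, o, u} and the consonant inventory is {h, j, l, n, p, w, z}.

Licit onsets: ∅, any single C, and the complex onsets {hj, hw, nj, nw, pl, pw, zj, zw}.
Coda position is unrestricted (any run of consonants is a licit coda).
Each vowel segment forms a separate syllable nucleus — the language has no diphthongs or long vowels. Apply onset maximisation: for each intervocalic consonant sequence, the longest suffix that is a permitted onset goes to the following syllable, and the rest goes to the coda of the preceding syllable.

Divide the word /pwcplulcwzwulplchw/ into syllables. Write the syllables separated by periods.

Vowels present: c, u, c, u, c; each is a nucleus, giving 5 syllables.
V1 /c/ – V2 /u/: /pl/ is a licit onset in full, so it all attaches to the next syllable.
V2 /u/ – V3 /c/: /l/ → onset of the next syllable (single consonants are always licit onsets).
V3 /c/ – V4 /u/: /wzw/ splits as /w/ + /zw/ (/zw/ is the longest suffix that is a licit onset).
V4 /u/ – V5 /c/: /lpl/ — longest licit onset from the right is /pl/, leaving /l/ as coda.

pwc.plu.lcw.zwul.plchw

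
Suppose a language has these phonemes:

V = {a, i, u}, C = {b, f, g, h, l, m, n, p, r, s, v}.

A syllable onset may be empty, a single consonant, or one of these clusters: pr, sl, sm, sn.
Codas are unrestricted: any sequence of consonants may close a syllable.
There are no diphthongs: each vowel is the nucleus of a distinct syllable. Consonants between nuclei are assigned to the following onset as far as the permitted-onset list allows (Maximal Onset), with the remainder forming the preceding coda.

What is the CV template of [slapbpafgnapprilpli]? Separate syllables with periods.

CCVCC.CVCC.CVC.CCVCC.CV

Vowels present: a, a, a, i, i; each is a nucleus, giving 5 syllables.
/a…a/ gap (V1→V2): cluster /pbp/ — the longest permitted-onset suffix is /p/; onset = /p/, preceding coda = /pb/.
/a…a/ gap (V2→V3): /fgn/ — longest licit onset from the right is /n/, leaving /fg/ as coda.
/a…i/ gap (V3→V4): /ppr/ splits as /p/ + /pr/ (/pr/ is the longest suffix that is a licit onset).
/i…i/ gap (V4→V5): /lpl/ — longest licit onset from the right is /l/, leaving /lp/ as coda.
Putting it together: slapb.pafg.nap.prilp.li.
Mapping each syllable to C/V: /slapb/ → CCVCC, /pafg/ → CVCC, /nap/ → CVC, /prilp/ → CCVCC, /li/ → CV.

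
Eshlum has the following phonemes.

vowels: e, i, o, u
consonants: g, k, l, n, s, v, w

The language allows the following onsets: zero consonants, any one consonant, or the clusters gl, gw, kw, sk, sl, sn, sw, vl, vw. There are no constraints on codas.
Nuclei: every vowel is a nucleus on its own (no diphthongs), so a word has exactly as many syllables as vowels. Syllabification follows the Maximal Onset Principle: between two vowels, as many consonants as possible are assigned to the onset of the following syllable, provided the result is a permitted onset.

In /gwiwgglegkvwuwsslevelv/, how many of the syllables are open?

Vowels present: i, e, u, e, e; each is a nucleus, giving 5 syllables.
Between /i/ (V1) and /e/ (V2): /wggl/; trying suffixes from longest down, /gl/ is the first permitted one, so coda /wg/ | onset /gl/.
Between /e/ (V2) and /u/ (V3): /gkvw/; trying suffixes from longest down, /vw/ is the first permitted one, so coda /gk/ | onset /vw/.
Between /u/ (V3) and /e/ (V4): /wssl/; trying suffixes from longest down, /sl/ is the first permitted one, so coda /ws/ | onset /sl/.
Between /e/ (V4) and /e/ (V5): /v/ is a single consonant, so it becomes the next onset.
Putting it together: gwiwg.glegk.vwuws.sle.velv.
Classifying each syllable: /gwiwg/ (closed), /glegk/ (closed), /vwuws/ (closed), /sle/ (open), /velv/ (closed).
Open syllables: 1.

1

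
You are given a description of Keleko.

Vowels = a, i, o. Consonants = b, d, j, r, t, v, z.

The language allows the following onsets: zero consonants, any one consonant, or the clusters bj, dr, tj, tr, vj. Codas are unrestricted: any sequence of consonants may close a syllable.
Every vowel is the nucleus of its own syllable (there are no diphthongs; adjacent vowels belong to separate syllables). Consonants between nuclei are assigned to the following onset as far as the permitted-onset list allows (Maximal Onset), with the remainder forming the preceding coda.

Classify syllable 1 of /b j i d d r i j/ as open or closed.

The vowels are i, i — 2 nuclei, so 2 syllables.
/i…i/ gap (V1→V2): cluster /ddr/ — the longest permitted-onset suffix is /dr/; onset = /dr/, preceding coda = /d/.
Putting it together: bjid.drij.
Syllable 1 is /bjid/ with coda /d/, so it is closed.

closed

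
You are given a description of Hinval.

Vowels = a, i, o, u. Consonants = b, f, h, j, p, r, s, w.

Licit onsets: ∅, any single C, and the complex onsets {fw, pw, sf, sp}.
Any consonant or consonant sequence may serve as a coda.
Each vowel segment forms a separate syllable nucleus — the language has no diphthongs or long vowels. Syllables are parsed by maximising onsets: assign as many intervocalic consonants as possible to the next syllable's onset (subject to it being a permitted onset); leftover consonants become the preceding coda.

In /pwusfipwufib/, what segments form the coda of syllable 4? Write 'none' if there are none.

b

The vowels are u, i, u, i — 4 nuclei, so 4 syllables.
V1 /u/ – V2 /i/: cluster /sf/ — /sf/ is itself a permitted onset, so the whole cluster goes right; preceding coda = ∅.
V2 /i/ – V3 /u/: cluster /pw/ — /pw/ is itself a permitted onset, so the whole cluster goes right; preceding coda = ∅.
V3 /u/ – V4 /i/: just /f/ — single C goes to the following onset.
Syllabification: pwu.sfi.pwu.fib.
Syllable 4 is /fib/: onset /f/, nucleus /i/, coda /b/.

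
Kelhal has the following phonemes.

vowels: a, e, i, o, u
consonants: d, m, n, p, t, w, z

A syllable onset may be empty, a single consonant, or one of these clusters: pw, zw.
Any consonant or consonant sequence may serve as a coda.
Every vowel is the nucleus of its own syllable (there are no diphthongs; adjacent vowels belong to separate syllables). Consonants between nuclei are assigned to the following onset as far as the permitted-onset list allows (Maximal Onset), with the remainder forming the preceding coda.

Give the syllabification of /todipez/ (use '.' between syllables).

Nuclei (vowels): o, i, e → 3 syllables.
Between /o/ (V1) and /i/ (V2): /d/ is a single consonant, so it becomes the next onset.
Between /i/ (V2) and /e/ (V3): just /p/ — single C goes to the following onset.

to.di.pez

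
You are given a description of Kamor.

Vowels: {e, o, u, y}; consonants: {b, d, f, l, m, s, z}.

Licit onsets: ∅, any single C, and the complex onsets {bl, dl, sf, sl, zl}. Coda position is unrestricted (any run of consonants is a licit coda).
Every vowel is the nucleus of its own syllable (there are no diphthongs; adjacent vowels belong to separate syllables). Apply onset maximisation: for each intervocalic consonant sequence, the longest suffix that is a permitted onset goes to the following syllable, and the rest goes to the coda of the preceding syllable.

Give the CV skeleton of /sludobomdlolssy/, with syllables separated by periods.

Nuclei (vowels): u, o, o, o, y → 5 syllables.
σ1/σ2 boundary: just /d/ — single C goes to the following onset.
σ2/σ3 boundary: /b/ is a single consonant, so it becomes the next onset.
σ3/σ4 boundary: /mdl/ splits as /m/ + /dl/ (/dl/ is the longest suffix that is a licit onset).
σ4/σ5 boundary: /lss/ — longest licit onset from the right is /s/, leaving /ls/ as coda.
Result: slu.do.bom.dlols.sy.
Mapping each syllable to C/V: /slu/ → CCV, /do/ → CV, /bom/ → CVC, /dlols/ → CCVCC, /sy/ → CV.

CCV.CV.CVC.CCVCC.CV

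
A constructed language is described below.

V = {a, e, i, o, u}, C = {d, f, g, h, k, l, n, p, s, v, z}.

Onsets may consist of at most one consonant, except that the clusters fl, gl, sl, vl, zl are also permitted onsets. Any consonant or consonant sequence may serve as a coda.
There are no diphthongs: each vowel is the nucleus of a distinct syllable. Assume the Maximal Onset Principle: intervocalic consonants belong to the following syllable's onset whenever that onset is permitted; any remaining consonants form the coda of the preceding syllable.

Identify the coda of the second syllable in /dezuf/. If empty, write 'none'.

Nuclei (vowels): e, u → 2 syllables.
σ1/σ2 boundary: /z/ → onset of the next syllable (single consonants are always licit onsets).
Putting it together: de.zuf.
Syllable 2 is /zuf/: onset /z/, nucleus /u/, coda /f/.

f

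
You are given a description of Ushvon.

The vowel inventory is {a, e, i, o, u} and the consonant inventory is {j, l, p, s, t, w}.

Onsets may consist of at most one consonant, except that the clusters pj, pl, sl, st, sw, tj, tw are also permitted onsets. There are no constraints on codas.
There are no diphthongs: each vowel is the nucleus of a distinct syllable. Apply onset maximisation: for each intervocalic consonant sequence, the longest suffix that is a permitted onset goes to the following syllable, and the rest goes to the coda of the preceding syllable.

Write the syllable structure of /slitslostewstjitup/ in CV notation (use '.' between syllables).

CCVC.CCV.CCVCC.CCV.CVC

The vowels are i, o, e, i, u — 5 nuclei, so 5 syllables.
Between /i/ (V1) and /o/ (V2): /tsl/ splits as /t/ + /sl/ (/sl/ is the longest suffix that is a licit onset).
Between /o/ (V2) and /e/ (V3): /st/ — entire cluster is a permitted onset → onset /st/, coda ∅.
Between /e/ (V3) and /i/ (V4): /wstj/ splits as /ws/ + /tj/ (/tj/ is the longest suffix that is a licit onset).
Between /i/ (V4) and /u/ (V5): just /t/ — single C goes to the following onset.
Result: slit.slo.stews.tji.tup.
Mapping each syllable to C/V: /slit/ → CCVC, /slo/ → CCV, /stews/ → CCVCC, /tji/ → CCV, /tup/ → CVC.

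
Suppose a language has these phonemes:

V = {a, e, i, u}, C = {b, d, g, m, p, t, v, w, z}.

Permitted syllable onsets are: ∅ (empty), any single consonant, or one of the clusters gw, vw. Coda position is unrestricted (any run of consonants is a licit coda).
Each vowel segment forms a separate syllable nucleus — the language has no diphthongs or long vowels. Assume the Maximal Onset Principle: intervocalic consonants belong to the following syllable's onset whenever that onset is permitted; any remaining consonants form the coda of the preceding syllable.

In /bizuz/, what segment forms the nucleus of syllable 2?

u

Vowels present: i, u; each is a nucleus, giving 2 syllables.
The second nucleus (vowel 2 from the left) is /u/.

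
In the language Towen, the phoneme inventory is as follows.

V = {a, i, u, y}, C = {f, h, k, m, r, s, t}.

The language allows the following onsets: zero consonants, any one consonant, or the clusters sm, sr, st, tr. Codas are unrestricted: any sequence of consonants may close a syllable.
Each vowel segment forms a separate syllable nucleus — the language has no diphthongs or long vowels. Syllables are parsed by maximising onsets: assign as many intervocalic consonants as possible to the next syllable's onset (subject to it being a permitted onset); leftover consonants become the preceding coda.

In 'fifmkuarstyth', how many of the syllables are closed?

3

Vowels present: i, u, a, y; each is a nucleus, giving 4 syllables.
Between /i/ (V1) and /u/ (V2): /fmk/ splits as /fm/ + /k/ (/k/ is the longest suffix that is a licit onset).
Between /u/ (V2) and /a/ (V3): hiatus — the boundary sits between the two vowels.
Between /a/ (V3) and /y/ (V4): /rst/ splits as /r/ + /st/ (/st/ is the longest suffix that is a licit onset).
Syllabification: fifm.ku.ar.styth.
Classifying each syllable: /fifm/ (closed), /ku/ (open), /ar/ (closed), /styth/ (closed).
Closed syllables: 3.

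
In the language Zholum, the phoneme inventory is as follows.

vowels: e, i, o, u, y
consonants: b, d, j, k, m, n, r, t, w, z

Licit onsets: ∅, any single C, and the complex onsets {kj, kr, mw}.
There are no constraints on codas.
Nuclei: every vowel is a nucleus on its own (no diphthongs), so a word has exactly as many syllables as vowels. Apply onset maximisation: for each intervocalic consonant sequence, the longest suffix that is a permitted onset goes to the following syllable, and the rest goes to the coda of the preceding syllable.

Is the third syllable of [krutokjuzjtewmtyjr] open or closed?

Nuclei (vowels): u, o, u, e, y → 5 syllables.
/u…o/ gap (V1→V2): just /t/ — single C goes to the following onset.
/o…u/ gap (V2→V3): /kj/ — entire cluster is a permitted onset → onset /kj/, coda ∅.
/u…e/ gap (V3→V4): /zjt/ splits as /zj/ + /t/ (/t/ is the longest suffix that is a licit onset).
/e…y/ gap (V4→V5): cluster /wmt/ — the longest permitted-onset suffix is /t/; onset = /t/, preceding coda = /wm/.
So the parse is kru.to.kjuzj.tewm.tyjr.
Syllable 3 is /kjuzj/ with coda /zj/, so it is closed.

closed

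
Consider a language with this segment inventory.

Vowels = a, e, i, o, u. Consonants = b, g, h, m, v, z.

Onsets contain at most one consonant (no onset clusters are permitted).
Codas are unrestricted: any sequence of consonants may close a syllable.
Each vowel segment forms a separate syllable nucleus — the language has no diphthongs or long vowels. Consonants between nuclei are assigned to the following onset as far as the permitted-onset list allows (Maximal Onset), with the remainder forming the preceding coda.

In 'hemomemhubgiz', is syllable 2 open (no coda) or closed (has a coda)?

open

The vowels are e, o, e, u, i — 5 nuclei, so 5 syllables.
Between /e/ (V1) and /o/ (V2): just /m/ — single C goes to the following onset.
Between /o/ (V2) and /e/ (V3): /m/ → onset of the next syllable (single consonants are always licit onsets).
Between /e/ (V3) and /u/ (V4): cluster /mh/ — the longest permitted-onset suffix is /h/; onset = /h/, preceding coda = /m/.
Between /u/ (V4) and /i/ (V5): /bg/; trying suffixes from longest down, /g/ is the first permitted one, so coda /b/ | onset /g/.
Putting it together: he.mo.mem.hub.giz.
Syllable 2 is /mo/; it ends in its nucleus with no coda, so it is open.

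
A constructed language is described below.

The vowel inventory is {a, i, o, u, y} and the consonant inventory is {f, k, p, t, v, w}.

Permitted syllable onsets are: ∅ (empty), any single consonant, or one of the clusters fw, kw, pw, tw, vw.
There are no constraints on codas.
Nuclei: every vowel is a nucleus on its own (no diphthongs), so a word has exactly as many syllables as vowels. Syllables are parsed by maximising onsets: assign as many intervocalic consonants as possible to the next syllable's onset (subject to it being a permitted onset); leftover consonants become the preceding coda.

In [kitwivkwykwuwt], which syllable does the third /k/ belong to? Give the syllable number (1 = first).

4

The vowels are i, i, y, u — 4 nuclei, so 4 syllables.
σ1/σ2 boundary: /tw/ — entire cluster is a permitted onset → onset /tw/, coda ∅.
σ2/σ3 boundary: /vkw/ splits as /v/ + /kw/ (/kw/ is the longest suffix that is a licit onset).
σ3/σ4 boundary: /kw/ — entire cluster is a permitted onset → onset /kw/, coda ∅.
So the parse is ki.twiv.kwy.kwuwt.
The third /k/ is in the onset of syllable 4 (/kwuwt/).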